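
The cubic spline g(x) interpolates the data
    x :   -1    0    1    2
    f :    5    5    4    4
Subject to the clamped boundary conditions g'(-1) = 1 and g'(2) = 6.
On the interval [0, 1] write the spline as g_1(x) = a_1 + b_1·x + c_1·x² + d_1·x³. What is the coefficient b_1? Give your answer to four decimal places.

Put m_i = g'' at the i-th knot. Here h = (1, 1, 1) and Δ = (0, -1, 0), so the interior equations h_(i-1)·m_(i-1) + 2(h_(i-1)+h_i)·m_i + h_i·m_(i+1) = 6(Δ_i − Δ_(i-1)) read
  1·m_0 + 4·m_1 + 1·m_2 = 6(Δ_1 - Δ_0) = -6
  1·m_1 + 4·m_2 + 1·m_3 = 6(Δ_2 - Δ_1) = 6
Clamped end conditions give two more equations: 2h_0·m_0 + h_0·m_1 = 6(Δ_0 - g'(-1)) = -6 and h_2·m_2 + 2h_2·m_3 = 6(g'(2) - Δ_2) = 36.
Solving the tridiagonal system: m_0 = -46/15, m_1 = 2/15, m_2 = -52/15, m_3 = 296/15.
On [0, 1], with g_1(x) = a_1 + b_1·x + c_1·x² + d_1·x³: c_1 = m_1/2 = 1/15, d_1 = (m_2 - m_1)/(6h_1) = -3/5, b_1 = Δ_1 - h_1(2m_1 + m_2)/6 = -7/15.

-0.4667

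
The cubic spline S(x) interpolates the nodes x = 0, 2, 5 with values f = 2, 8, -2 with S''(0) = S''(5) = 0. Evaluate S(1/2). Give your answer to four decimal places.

4.0938

Put m_i = S'' at the i-th knot. Here h = (2, 3) and Δ = (3, -10/3), so the interior equations h_(i-1)·m_(i-1) + 2(h_(i-1)+h_i)·m_i + h_i·m_(i+1) = 6(Δ_i − Δ_(i-1)) read
  2·m_0 + 10·m_1 + 3·m_2 = 6(Δ_1 - Δ_0) = -38
Natural end conditions: m_0 = m_2 = 0.
Solving: m_0 = 0, m_1 = -19/5, m_2 = 0.
On [0, 2], S(x) = 2 + 64/15·x + 0·x² - 19/60·x³.
With x = 1/2: S(1/2) = 131/32.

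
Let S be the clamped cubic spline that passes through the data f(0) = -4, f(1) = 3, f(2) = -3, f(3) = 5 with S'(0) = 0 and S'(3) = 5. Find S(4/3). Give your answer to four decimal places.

1.5481

Write m_i for S''(x_i). With h_i = 1, 1, 1 and divided differences Δ_i = 7, -6, 8, the continuity of S' gives the tridiagonal system
  1·m_0 + 4·m_1 + 1·m_2 = 6(Δ_1 - Δ_0) = -78
  1·m_1 + 4·m_2 + 1·m_3 = 6(Δ_2 - Δ_1) = 84
Clamped end conditions give two more equations: 2h_0·m_0 + h_0·m_1 = 6(Δ_0 - S'(0)) = 42 and h_2·m_2 + 2h_2·m_3 = 6(S'(3) - Δ_2) = -18.
Solving: m_0 = 608/15, m_1 = -586/15, m_2 = 566/15, m_3 = -418/15.
On [1, 2], S(t) = 3 + 11/15·(t - 1) - 293/15·(t - 1)² + 64/5·(t - 1)³.
With (t - 1) = 1/3: S(4/3) = 209/135.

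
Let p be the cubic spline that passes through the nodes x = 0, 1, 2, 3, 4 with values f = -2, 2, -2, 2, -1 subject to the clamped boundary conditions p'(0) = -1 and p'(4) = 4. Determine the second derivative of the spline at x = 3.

-25

Put M_i = p'' at the i-th knot. Here h = (1, 1, 1, 1) and Δ = (4, -4, 4, -3), so the interior equations h_(i-1)·M_(i-1) + 2(h_(i-1)+h_i)·M_i + h_i·M_(i+1) = 6(Δ_i − Δ_(i-1)) read
  1·M_0 + 4·M_1 + 1·M_2 = 6(Δ_1 - Δ_0) = -48
  1·M_1 + 4·M_2 + 1·M_3 = 6(Δ_2 - Δ_1) = 48
  1·M_2 + 4·M_3 + 1·M_4 = 6(Δ_3 - Δ_2) = -42
Clamped end conditions give two more equations: 2h_0·M_0 + h_0·M_1 = 6(Δ_0 - p'(0)) = 30 and h_3·M_3 + 2h_3·M_4 = 6(p'(4) - Δ_3) = 42.
Solving the tridiagonal system: M_0 = 55/2, M_1 = -25, M_2 = 49/2, M_3 = -25, M_4 = 67/2.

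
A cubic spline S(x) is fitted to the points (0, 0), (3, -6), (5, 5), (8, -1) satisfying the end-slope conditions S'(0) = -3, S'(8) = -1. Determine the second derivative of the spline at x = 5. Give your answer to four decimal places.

With M_i denoting the second derivative at x_i, h_i = 3, 2, 3, and Δ_i = (y_(i+1) − y_i)/h_i = -2, 11/2, -2:
  3·M_0 + 10·M_1 + 2·M_2 = 6(Δ_1 - Δ_0) = 45
  2·M_1 + 10·M_2 + 3·M_3 = 6(Δ_2 - Δ_1) = -45
Clamped end conditions give two more equations: 2h_0·M_0 + h_0·M_1 = 6(Δ_0 - S'(0)) = 6 and h_2·M_2 + 2h_2·M_3 = 6(S'(8) - Δ_2) = 6.
Forward elimination and back-substitution give M_0 = -211/91, M_1 = 604/91, M_2 = -656/91, M_3 = 419/91.

-7.2088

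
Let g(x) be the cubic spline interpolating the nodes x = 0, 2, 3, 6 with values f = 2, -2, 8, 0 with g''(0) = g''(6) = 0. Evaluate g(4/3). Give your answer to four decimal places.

-4.0919

Let M_i = g''(x_i). Step sizes h_i = 2, 1, 3; slopes of the chords Δ_i = (y_(i+1) - y_i)/h_i = -2, 10, -8/3.
  2·M_0 + 6·M_1 + 1·M_2 = 6(Δ_1 - Δ_0) = 72
  1·M_1 + 8·M_2 + 3·M_3 = 6(Δ_2 - Δ_1) = -76
Natural end conditions: M_0 = M_3 = 0.
Forward elimination and back-substitution give M_0 = 0, M_1 = 652/47, M_2 = -528/47, M_3 = 0.
On [0, 2], g(x) = 2 - 934/141·x + 0·x² + 163/141·x³.
With x = 4/3: g(4/3) = -15578/3807.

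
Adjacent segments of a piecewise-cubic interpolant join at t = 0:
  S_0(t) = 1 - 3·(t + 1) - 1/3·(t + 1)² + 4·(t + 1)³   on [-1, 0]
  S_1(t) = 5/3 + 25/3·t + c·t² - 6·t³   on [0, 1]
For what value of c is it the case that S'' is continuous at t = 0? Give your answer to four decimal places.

11.6667

S_0''(t) = -2/3 + 24·(t + 1), so S_0''(0) = 70/3. On the right, S_1''(0) = 2c, so c = 35/3.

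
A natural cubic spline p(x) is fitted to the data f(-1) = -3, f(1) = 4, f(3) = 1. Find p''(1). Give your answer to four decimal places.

-3.7500

Let m_i = p''(x_i). Step sizes h_i = 2, 2; slopes of the chords Δ_i = (y_(i+1) - y_i)/h_i = 7/2, -3/2.
  2·m_0 + 8·m_1 + 2·m_2 = 6(Δ_1 - Δ_0) = -30
Natural end conditions: m_0 = m_2 = 0.
Solving the tridiagonal system: m_0 = 0, m_1 = -15/4, m_2 = 0.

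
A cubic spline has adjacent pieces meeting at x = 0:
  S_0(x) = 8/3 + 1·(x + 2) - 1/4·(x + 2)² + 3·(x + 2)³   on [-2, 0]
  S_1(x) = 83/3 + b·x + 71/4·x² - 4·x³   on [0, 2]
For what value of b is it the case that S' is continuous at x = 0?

S_0'(x) = 1 - 1/2·(x + 2) + 9·(x + 2)², so S_0'(0) = 36. On the right, S_1'(0) = b, so b = 36.

36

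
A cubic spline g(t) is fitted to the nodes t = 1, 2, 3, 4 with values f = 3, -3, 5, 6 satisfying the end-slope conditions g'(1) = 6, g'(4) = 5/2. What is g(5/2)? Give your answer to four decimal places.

With σ_i denoting the second derivative at x_i, h_i = 1, 1, 1, and Δ_i = (y_(i+1) − y_i)/h_i = -6, 8, 1:
  1·σ_0 + 4·σ_1 + 1·σ_2 = 6(Δ_1 - Δ_0) = 84
  1·σ_1 + 4·σ_2 + 1·σ_3 = 6(Δ_2 - Δ_1) = -42
Clamped end conditions give two more equations: 2h_0·σ_0 + h_0·σ_1 = 6(Δ_0 - g'(1)) = -72 and h_2·σ_2 + 2h_2·σ_3 = 6(g'(4) - Δ_2) = 9.
Hence σ_0 = -851/15, σ_1 = 622/15, σ_2 = -377/15, σ_3 = 256/15.
On [2, 3], g(t) = -3 - 49/30·(t - 2) + 311/15·(t - 2)² - 111/10·(t - 2)³.
With (t - 2) = 1/2: g(5/2) = -1/48.

-0.0208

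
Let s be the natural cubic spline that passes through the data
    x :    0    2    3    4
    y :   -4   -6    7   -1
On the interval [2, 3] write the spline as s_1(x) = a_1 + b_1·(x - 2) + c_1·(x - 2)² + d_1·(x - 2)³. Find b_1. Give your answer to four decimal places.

Let M_i = s''(x_i). Step sizes h_i = 2, 1, 1; slopes of the chords Δ_i = (y_(i+1) - y_i)/h_i = -1, 13, -8.
  2·M_0 + 6·M_1 + 1·M_2 = 6(Δ_1 - Δ_0) = 84
  1·M_1 + 4·M_2 + 1·M_3 = 6(Δ_2 - Δ_1) = -126
Natural end conditions: M_0 = M_3 = 0.
Forward elimination and back-substitution give M_0 = 0, M_1 = 462/23, M_2 = -840/23, M_3 = 0.
On [2, 3], with s_1(x) = a_1 + b_1·(x - 2) + c_1·(x - 2)² + d_1·(x - 2)³: c_1 = M_1/2 = 231/23, d_1 = (M_2 - M_1)/(6h_1) = -217/23, b_1 = Δ_1 - h_1(2M_1 + M_2)/6 = 285/23.

12.3913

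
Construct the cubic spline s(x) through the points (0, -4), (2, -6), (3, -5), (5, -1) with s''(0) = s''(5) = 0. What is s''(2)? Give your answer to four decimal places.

Write σ_i for s''(x_i). With h_i = 2, 1, 2 and divided differences Δ_i = -1, 1, 2, the continuity of s' gives the tridiagonal system
  2·σ_0 + 6·σ_1 + 1·σ_2 = 6(Δ_1 - Δ_0) = 12
  1·σ_1 + 6·σ_2 + 2·σ_3 = 6(Δ_2 - Δ_1) = 6
Natural end conditions: σ_0 = σ_3 = 0.
Hence σ_0 = 0, σ_1 = 66/35, σ_2 = 24/35, σ_3 = 0.

1.8857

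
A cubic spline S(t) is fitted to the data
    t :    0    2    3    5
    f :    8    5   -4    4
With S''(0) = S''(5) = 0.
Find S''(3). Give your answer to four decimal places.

Write m_i for S''(x_i). With h_i = 2, 1, 2 and divided differences Δ_i = -3/2, -9, 4, the continuity of S' gives the tridiagonal system
  2·m_0 + 6·m_1 + 1·m_2 = 6(Δ_1 - Δ_0) = -45
  1·m_1 + 6·m_2 + 2·m_3 = 6(Δ_2 - Δ_1) = 78
Natural end conditions: m_0 = m_3 = 0.
Solving the tridiagonal system: m_0 = 0, m_1 = -348/35, m_2 = 513/35, m_3 = 0.

14.6571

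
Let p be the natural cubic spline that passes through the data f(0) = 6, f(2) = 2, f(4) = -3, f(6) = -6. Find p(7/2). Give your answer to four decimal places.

Write σ_i for p''(x_i). With h_i = 2, 2, 2 and divided differences Δ_i = -2, -5/2, -3/2, the continuity of p' gives the tridiagonal system
  2·σ_0 + 8·σ_1 + 2·σ_2 = 6(Δ_1 - Δ_0) = -3
  2·σ_1 + 8·σ_2 + 2·σ_3 = 6(Δ_2 - Δ_1) = 6
Natural end conditions: σ_0 = σ_3 = 0.
Solving: σ_0 = 0, σ_1 = -3/5, σ_2 = 9/10, σ_3 = 0.
On [2, 4], p(x) = 2 - 12/5·(x - 2) - 3/10·(x - 2)² + 1/8·(x - 2)³.
With (x - 2) = 3/2: p(7/2) = -593/320.

-1.8531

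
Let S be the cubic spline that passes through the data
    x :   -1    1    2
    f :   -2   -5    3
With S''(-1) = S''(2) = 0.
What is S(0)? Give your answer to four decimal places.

Write σ_i for S''(x_i). With h_i = 2, 1 and divided differences Δ_i = -3/2, 8, the continuity of S' gives the tridiagonal system
  2·σ_0 + 6·σ_1 + 1·σ_2 = 6(Δ_1 - Δ_0) = 57
Natural end conditions: σ_0 = σ_2 = 0.
Forward elimination and back-substitution give σ_0 = 0, σ_1 = 19/2, σ_2 = 0.
On [-1, 1], S(x) = -2 - 14/3·(x + 1) + 0·(x + 1)² + 19/24·(x + 1)³.
With (x + 1) = 1: S(0) = -47/8.

-5.8750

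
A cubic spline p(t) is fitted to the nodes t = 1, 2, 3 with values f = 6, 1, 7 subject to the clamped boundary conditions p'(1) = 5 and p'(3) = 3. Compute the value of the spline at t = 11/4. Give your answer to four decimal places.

Write σ_i for p''(x_i). With h_i = 1, 1 and divided differences Δ_i = -5, 6, the continuity of p' gives the tridiagonal system
  1·σ_0 + 4·σ_1 + 1·σ_2 = 6(Δ_1 - Δ_0) = 66
Clamped end conditions give two more equations: 2h_0·σ_0 + h_0·σ_1 = 6(Δ_0 - p'(1)) = -60 and h_1·σ_1 + 2h_1·σ_2 = 6(p'(3) - Δ_1) = -18.
Hence σ_0 = -95/2, σ_1 = 35, σ_2 = -53/2.
On [2, 3], p(t) = 1 - 5/4·(t - 2) + 35/2·(t - 2)² - 41/4·(t - 2)³.
With (t - 2) = 3/4: p(11/4) = 1429/256.

5.5820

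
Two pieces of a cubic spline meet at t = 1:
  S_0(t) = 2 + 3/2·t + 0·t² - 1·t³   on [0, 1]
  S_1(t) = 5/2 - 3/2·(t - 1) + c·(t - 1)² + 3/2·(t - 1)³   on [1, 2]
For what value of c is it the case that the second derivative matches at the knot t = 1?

-3

S_0''(t) = 0 - 6·t, so S_0''(1) = -6. On the right, S_1''(1) = 2c, so c = -3.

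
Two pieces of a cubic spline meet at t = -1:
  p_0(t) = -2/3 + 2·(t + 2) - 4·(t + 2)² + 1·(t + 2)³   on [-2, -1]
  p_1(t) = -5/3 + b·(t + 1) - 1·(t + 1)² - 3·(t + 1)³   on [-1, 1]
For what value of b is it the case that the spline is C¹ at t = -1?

-3

p_0'(t) = 2 - 8·(t + 2) + 3·(t + 2)², so p_0'(-1) = -3. On the right, p_1'(-1) = b, so b = -3.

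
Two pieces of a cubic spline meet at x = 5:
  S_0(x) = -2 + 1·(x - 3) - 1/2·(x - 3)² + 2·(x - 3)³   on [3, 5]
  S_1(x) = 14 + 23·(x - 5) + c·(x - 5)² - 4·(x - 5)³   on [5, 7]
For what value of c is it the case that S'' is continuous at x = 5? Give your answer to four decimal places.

S_0''(x) = -1 + 12·(x - 3), so S_0''(5) = 23. On the right, S_1''(5) = 2c, so c = 23/2.

11.5000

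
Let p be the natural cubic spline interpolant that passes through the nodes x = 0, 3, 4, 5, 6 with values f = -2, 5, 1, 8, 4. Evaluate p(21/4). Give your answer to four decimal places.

8.2314

Put σ_i = p'' at the i-th knot. Here h = (3, 1, 1, 1) and Δ = (7/3, -4, 7, -4), so the interior equations h_(i-1)·σ_(i-1) + 2(h_(i-1)+h_i)·σ_i + h_i·σ_(i+1) = 6(Δ_i − Δ_(i-1)) read
  3·σ_0 + 8·σ_1 + 1·σ_2 = 6(Δ_1 - Δ_0) = -38
  1·σ_1 + 4·σ_2 + 1·σ_3 = 6(Δ_2 - Δ_1) = 66
  1·σ_2 + 4·σ_3 + 1·σ_4 = 6(Δ_3 - Δ_2) = -66
Natural end conditions: σ_0 = σ_4 = 0.
Hence σ_0 = 0, σ_1 = -225/29, σ_2 = 698/29, σ_3 = -653/29, σ_4 = 0.
On [5, 6], p(x) = 8 + 305/87·(x - 5) - 653/58·(x - 5)² + 653/174·(x - 5)³.
With (x - 5) = 1/4: p(21/4) = 30555/3712.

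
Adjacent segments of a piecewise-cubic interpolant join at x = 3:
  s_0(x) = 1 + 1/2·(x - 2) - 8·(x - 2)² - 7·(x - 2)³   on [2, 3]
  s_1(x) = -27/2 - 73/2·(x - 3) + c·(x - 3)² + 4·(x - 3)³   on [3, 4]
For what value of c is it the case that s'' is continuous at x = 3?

s_0''(x) = -16 - 42·(x - 2), so s_0''(3) = -58. On the right, s_1''(3) = 2c, so c = -29.

-29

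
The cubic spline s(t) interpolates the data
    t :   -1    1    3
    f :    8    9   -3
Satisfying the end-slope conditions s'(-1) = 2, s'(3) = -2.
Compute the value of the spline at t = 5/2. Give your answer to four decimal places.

-0.9492

Let M_i = s''(x_i). Step sizes h_i = 2, 2; slopes of the chords Δ_i = (y_(i+1) - y_i)/h_i = 1/2, -6.
  2·M_0 + 8·M_1 + 2·M_2 = 6(Δ_1 - Δ_0) = -39
Clamped end conditions give two more equations: 2h_0·M_0 + h_0·M_1 = 6(Δ_0 - s'(-1)) = -9 and h_1·M_1 + 2h_1·M_2 = 6(s'(3) - Δ_1) = 24.
Solving the tridiagonal system: M_0 = 13/8, M_1 = -31/4, M_2 = 79/8.
On [1, 3], s(t) = 9 - 33/8·(t - 1) - 31/8·(t - 1)² + 47/32·(t - 1)³.
With (t - 1) = 3/2: s(5/2) = -243/256.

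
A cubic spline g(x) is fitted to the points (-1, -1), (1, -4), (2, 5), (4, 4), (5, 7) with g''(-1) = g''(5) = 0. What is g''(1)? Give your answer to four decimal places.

12.9032

With σ_i denoting the second derivative at x_i, h_i = 2, 1, 2, 1, and Δ_i = (y_(i+1) − y_i)/h_i = -3/2, 9, -1/2, 3:
  2·σ_0 + 6·σ_1 + 1·σ_2 = 6(Δ_1 - Δ_0) = 63
  1·σ_1 + 6·σ_2 + 2·σ_3 = 6(Δ_2 - Δ_1) = -57
  2·σ_2 + 6·σ_3 + 1·σ_4 = 6(Δ_3 - Δ_2) = 21
Natural end conditions: σ_0 = σ_4 = 0.
Hence σ_0 = 0, σ_1 = 400/31, σ_2 = -447/31, σ_3 = 515/62, σ_4 = 0.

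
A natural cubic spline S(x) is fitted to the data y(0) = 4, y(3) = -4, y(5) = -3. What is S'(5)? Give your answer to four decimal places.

1.1333

With M_i denoting the second derivative at x_i, h_i = 3, 2, and Δ_i = (y_(i+1) − y_i)/h_i = -8/3, 1/2:
  3·M_0 + 10·M_1 + 2·M_2 = 6(Δ_1 - Δ_0) = 19
Natural end conditions: M_0 = M_2 = 0.
Hence M_0 = 0, M_1 = 19/10, M_2 = 0.
On [3, 5], S'(x) = b_1 + 2c_1·(x - 3) + 3d_1·(x - 3)² with b_1 = Δ_1 - h_1(2M_1 + M_2)/6 = -23/30, c_1 = M_1/2 = 19/20, d_1 = (M_2 - M_1)/(6h_1) = -19/120. So S'(5) = 17/15.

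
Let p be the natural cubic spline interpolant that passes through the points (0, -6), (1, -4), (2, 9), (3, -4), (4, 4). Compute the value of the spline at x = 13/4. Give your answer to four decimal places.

-4.5195

Write m_i for p''(x_i). With h_i = 1, 1, 1, 1 and divided differences Δ_i = 2, 13, -13, 8, the continuity of p' gives the tridiagonal system
  1·m_0 + 4·m_1 + 1·m_2 = 6(Δ_1 - Δ_0) = 66
  1·m_1 + 4·m_2 + 1·m_3 = 6(Δ_2 - Δ_1) = -156
  1·m_2 + 4·m_3 + 1·m_4 = 6(Δ_3 - Δ_2) = 126
Natural end conditions: m_0 = m_4 = 0.
Forward elimination and back-substitution give m_0 = 0, m_1 = 435/14, m_2 = -408/7, m_3 = 645/14, m_4 = 0.
On [3, 4], p(x) = -4 - 103/14·(x - 3) + 645/28·(x - 3)² - 215/28·(x - 3)³.
With (x - 3) = 1/4: p(13/4) = -1157/256.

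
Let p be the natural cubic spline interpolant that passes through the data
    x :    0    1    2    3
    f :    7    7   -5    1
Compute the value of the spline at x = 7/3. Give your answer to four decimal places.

-5.0741

Write M_i for p''(x_i). With h_i = 1, 1, 1 and divided differences Δ_i = 0, -12, 6, the continuity of p' gives the tridiagonal system
  1·M_0 + 4·M_1 + 1·M_2 = 6(Δ_1 - Δ_0) = -72
  1·M_1 + 4·M_2 + 1·M_3 = 6(Δ_2 - Δ_1) = 108
Natural end conditions: M_0 = M_3 = 0.
Solving: M_0 = 0, M_1 = -132/5, M_2 = 168/5, M_3 = 0.
On [2, 3], p(x) = -5 - 26/5·(x - 2) + 84/5·(x - 2)² - 28/5·(x - 2)³.
With (x - 2) = 1/3: p(7/3) = -137/27.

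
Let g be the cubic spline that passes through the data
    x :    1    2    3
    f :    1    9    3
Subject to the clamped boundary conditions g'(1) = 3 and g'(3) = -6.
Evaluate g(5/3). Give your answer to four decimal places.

Let m_i = g''(x_i). Step sizes h_i = 1, 1; slopes of the chords Δ_i = (y_(i+1) - y_i)/h_i = 8, -6.
  1·m_0 + 4·m_1 + 1·m_2 = 6(Δ_1 - Δ_0) = -84
Clamped end conditions give two more equations: 2h_0·m_0 + h_0·m_1 = 6(Δ_0 - g'(1)) = 30 and h_1·m_1 + 2h_1·m_2 = 6(g'(3) - Δ_1) = 0.
Solving: m_0 = 63/2, m_1 = -33, m_2 = 33/2.
On [1, 2], g(x) = 1 + 3·(x - 1) + 63/4·(x - 1)² - 43/4·(x - 1)³.
With (x - 1) = 2/3: g(5/3) = 184/27.

6.8148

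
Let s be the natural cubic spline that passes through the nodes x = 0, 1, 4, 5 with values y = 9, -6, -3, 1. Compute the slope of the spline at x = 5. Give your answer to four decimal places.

Put m_i = s'' at the i-th knot. Here h = (1, 3, 1) and Δ = (-15, 1, 4), so the interior equations h_(i-1)·m_(i-1) + 2(h_(i-1)+h_i)·m_i + h_i·m_(i+1) = 6(Δ_i − Δ_(i-1)) read
  1·m_0 + 8·m_1 + 3·m_2 = 6(Δ_1 - Δ_0) = 96
  3·m_1 + 8·m_2 + 1·m_3 = 6(Δ_2 - Δ_1) = 18
Natural end conditions: m_0 = m_3 = 0.
Solving the tridiagonal system: m_0 = 0, m_1 = 714/55, m_2 = -144/55, m_3 = 0.
On [4, 5], s'(x) = b_2 + 2c_2·(x - 4) + 3d_2·(x - 4)² with b_2 = Δ_2 - h_2(2m_2 + m_3)/6 = 268/55, c_2 = m_2/2 = -72/55, d_2 = (m_3 - m_2)/(6h_2) = 24/55. So s'(5) = 196/55.

3.5636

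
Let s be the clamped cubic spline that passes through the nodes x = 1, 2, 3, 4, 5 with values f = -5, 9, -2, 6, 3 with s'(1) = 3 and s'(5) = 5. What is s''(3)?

56

Write M_i for s''(x_i). With h_i = 1, 1, 1, 1 and divided differences Δ_i = 14, -11, 8, -3, the continuity of s' gives the tridiagonal system
  1·M_0 + 4·M_1 + 1·M_2 = 6(Δ_1 - Δ_0) = -150
  1·M_1 + 4·M_2 + 1·M_3 = 6(Δ_2 - Δ_1) = 114
  1·M_2 + 4·M_3 + 1·M_4 = 6(Δ_3 - Δ_2) = -66
Clamped end conditions give two more equations: 2h_0·M_0 + h_0·M_1 = 6(Δ_0 - s'(1)) = 66 and h_3·M_3 + 2h_3·M_4 = 6(s'(5) - Δ_3) = 48.
Hence M_0 = 470/7, M_1 = -478/7, M_2 = 56, M_3 = -292/7, M_4 = 314/7.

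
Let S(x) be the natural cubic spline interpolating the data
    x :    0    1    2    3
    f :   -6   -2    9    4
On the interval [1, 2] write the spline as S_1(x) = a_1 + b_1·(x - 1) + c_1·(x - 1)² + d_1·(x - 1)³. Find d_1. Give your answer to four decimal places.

With m_i denoting the second derivative at x_i, h_i = 1, 1, 1, and Δ_i = (y_(i+1) − y_i)/h_i = 4, 11, -5:
  1·m_0 + 4·m_1 + 1·m_2 = 6(Δ_1 - Δ_0) = 42
  1·m_1 + 4·m_2 + 1·m_3 = 6(Δ_2 - Δ_1) = -96
Natural end conditions: m_0 = m_3 = 0.
Hence m_0 = 0, m_1 = 88/5, m_2 = -142/5, m_3 = 0.
On [1, 2], with S_1(x) = a_1 + b_1·(x - 1) + c_1·(x - 1)² + d_1·(x - 1)³: c_1 = m_1/2 = 44/5, d_1 = (m_2 - m_1)/(6h_1) = -23/3, b_1 = Δ_1 - h_1(2m_1 + m_2)/6 = 148/15.

-7.6667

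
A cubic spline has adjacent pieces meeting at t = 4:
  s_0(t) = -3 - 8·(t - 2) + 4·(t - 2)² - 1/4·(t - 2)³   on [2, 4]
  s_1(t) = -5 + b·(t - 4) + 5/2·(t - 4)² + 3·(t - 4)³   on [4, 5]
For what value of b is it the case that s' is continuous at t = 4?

s_0'(t) = -8 + 8·(t - 2) - 3/4·(t - 2)², so s_0'(4) = 5. On the right, s_1'(4) = b, so b = 5.

5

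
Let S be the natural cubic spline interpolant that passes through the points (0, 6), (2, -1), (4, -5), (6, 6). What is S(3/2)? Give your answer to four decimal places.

0.8156

Put m_i = S'' at the i-th knot. Here h = (2, 2, 2) and Δ = (-7/2, -2, 11/2), so the interior equations h_(i-1)·m_(i-1) + 2(h_(i-1)+h_i)·m_i + h_i·m_(i+1) = 6(Δ_i − Δ_(i-1)) read
  2·m_0 + 8·m_1 + 2·m_2 = 6(Δ_1 - Δ_0) = 9
  2·m_1 + 8·m_2 + 2·m_3 = 6(Δ_2 - Δ_1) = 45
Natural end conditions: m_0 = m_3 = 0.
Solving the tridiagonal system: m_0 = 0, m_1 = -3/10, m_2 = 57/10, m_3 = 0.
On [0, 2], S(x) = 6 - 17/5·x + 0·x² - 1/40·x³.
With x = 3/2: S(3/2) = 261/320.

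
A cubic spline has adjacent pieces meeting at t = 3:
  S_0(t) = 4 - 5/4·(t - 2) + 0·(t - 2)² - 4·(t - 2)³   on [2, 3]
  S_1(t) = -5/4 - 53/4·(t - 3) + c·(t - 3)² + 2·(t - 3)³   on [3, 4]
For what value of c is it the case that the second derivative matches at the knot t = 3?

S_0''(t) = 0 - 24·(t - 2), so S_0''(3) = -24. On the right, S_1''(3) = 2c, so c = -12.

-12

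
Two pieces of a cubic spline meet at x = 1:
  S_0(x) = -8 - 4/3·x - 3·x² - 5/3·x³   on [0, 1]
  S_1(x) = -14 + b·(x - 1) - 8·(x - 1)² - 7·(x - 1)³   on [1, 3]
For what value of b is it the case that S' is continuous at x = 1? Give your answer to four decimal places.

S_0'(x) = -4/3 - 6·x - 5·x², so S_0'(1) = -37/3. On the right, S_1'(1) = b, so b = -37/3.

-12.3333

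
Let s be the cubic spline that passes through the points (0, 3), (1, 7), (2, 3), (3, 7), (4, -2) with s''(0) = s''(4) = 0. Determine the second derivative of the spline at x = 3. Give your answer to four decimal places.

Let σ_i = s''(x_i). Step sizes h_i = 1, 1, 1, 1; slopes of the chords Δ_i = (y_(i+1) - y_i)/h_i = 4, -4, 4, -9.
  1·σ_0 + 4·σ_1 + 1·σ_2 = 6(Δ_1 - Δ_0) = -48
  1·σ_1 + 4·σ_2 + 1·σ_3 = 6(Δ_2 - Δ_1) = 48
  1·σ_2 + 4·σ_3 + 1·σ_4 = 6(Δ_3 - Δ_2) = -78
Natural end conditions: σ_0 = σ_4 = 0.
Forward elimination and back-substitution give σ_0 = 0, σ_1 = -495/28, σ_2 = 159/7, σ_3 = -705/28, σ_4 = 0.

-25.1786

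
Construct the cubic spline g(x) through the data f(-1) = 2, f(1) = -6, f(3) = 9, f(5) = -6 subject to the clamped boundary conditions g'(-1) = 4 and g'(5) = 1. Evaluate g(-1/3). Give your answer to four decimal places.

0.8444

Let M_i = g''(x_i). Step sizes h_i = 2, 2, 2; slopes of the chords Δ_i = (y_(i+1) - y_i)/h_i = -4, 15/2, -15/2.
  2·M_0 + 8·M_1 + 2·M_2 = 6(Δ_1 - Δ_0) = 69
  2·M_1 + 8·M_2 + 2·M_3 = 6(Δ_2 - Δ_1) = -90
Clamped end conditions give two more equations: 2h_0·M_0 + h_0·M_1 = 6(Δ_0 - g'(-1)) = -48 and h_2·M_2 + 2h_2·M_3 = 6(g'(5) - Δ_2) = 51.
Solving the tridiagonal system: M_0 = -109/5, M_1 = 98/5, M_2 = -221/10, M_3 = 119/5.
On [-1, 1], g(x) = 2 + 4·(x + 1) - 109/10·(x + 1)² + 69/20·(x + 1)³.
With (x + 1) = 2/3: g(-1/3) = 38/45.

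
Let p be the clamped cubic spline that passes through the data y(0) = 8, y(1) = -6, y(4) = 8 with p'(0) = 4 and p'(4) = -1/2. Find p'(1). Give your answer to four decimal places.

-15.4375

With m_i denoting the second derivative at x_i, h_i = 1, 3, and Δ_i = (y_(i+1) − y_i)/h_i = -14, 14/3:
  1·m_0 + 8·m_1 + 3·m_2 = 6(Δ_1 - Δ_0) = 112
Clamped end conditions give two more equations: 2h_0·m_0 + h_0·m_1 = 6(Δ_0 - p'(0)) = -108 and h_1·m_1 + 2h_1·m_2 = 6(p'(4) - Δ_1) = -31.
Hence m_0 = -553/8, m_1 = 121/4, m_2 = -487/24.
On [1, 4], p'(x) = b_1 + 2c_1·(x - 1) + 3d_1·(x - 1)² with b_1 = Δ_1 - h_1(2m_1 + m_2)/6 = -247/16, c_1 = m_1/2 = 121/8, d_1 = (m_2 - m_1)/(6h_1) = -1213/432. So p'(1) = -247/16.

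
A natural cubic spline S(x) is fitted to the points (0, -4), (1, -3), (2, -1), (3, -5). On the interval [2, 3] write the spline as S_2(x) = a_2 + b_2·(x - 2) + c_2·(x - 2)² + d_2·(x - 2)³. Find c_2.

Write σ_i for S''(x_i). With h_i = 1, 1, 1 and divided differences Δ_i = 1, 2, -4, the continuity of S' gives the tridiagonal system
  1·σ_0 + 4·σ_1 + 1·σ_2 = 6(Δ_1 - Δ_0) = 6
  1·σ_1 + 4·σ_2 + 1·σ_3 = 6(Δ_2 - Δ_1) = -36
Natural end conditions: σ_0 = σ_3 = 0.
Solving: σ_0 = 0, σ_1 = 4, σ_2 = -10, σ_3 = 0.
On [2, 3], with S_2(x) = a_2 + b_2·(x - 2) + c_2·(x - 2)² + d_2·(x - 2)³: c_2 = σ_2/2 = -5, d_2 = (σ_3 - σ_2)/(6h_2) = 5/3, b_2 = Δ_2 - h_2(2σ_2 + σ_3)/6 = -2/3.

-5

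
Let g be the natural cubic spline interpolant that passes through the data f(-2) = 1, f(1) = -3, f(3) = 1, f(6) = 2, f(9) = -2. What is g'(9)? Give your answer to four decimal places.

-1.5876

With M_i denoting the second derivative at x_i, h_i = 3, 2, 3, 3, and Δ_i = (y_(i+1) − y_i)/h_i = -4/3, 2, 1/3, -4/3:
  3·M_0 + 10·M_1 + 2·M_2 = 6(Δ_1 - Δ_0) = 20
  2·M_1 + 10·M_2 + 3·M_3 = 6(Δ_2 - Δ_1) = -10
  3·M_2 + 12·M_3 + 3·M_4 = 6(Δ_3 - Δ_2) = -10
Natural end conditions: M_0 = M_4 = 0.
Solving: M_0 = 0, M_1 = 400/177, M_2 = -230/177, M_3 = -30/59, M_4 = 0.
On [6, 9], g'(x) = b_3 + 2c_3·(x - 6) + 3d_3·(x - 6)² with b_3 = Δ_3 - h_3(2M_3 + M_4)/6 = -146/177, c_3 = M_3/2 = -15/59, d_3 = (M_4 - M_3)/(6h_3) = 5/177. So g'(9) = -281/177.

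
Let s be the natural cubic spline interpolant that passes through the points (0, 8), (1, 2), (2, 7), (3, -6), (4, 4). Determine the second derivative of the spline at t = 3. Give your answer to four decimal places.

45.8571

Put M_i = s'' at the i-th knot. Here h = (1, 1, 1, 1) and Δ = (-6, 5, -13, 10), so the interior equations h_(i-1)·M_(i-1) + 2(h_(i-1)+h_i)·M_i + h_i·M_(i+1) = 6(Δ_i − Δ_(i-1)) read
  1·M_0 + 4·M_1 + 1·M_2 = 6(Δ_1 - Δ_0) = 66
  1·M_1 + 4·M_2 + 1·M_3 = 6(Δ_2 - Δ_1) = -108
  1·M_2 + 4·M_3 + 1·M_4 = 6(Δ_3 - Δ_2) = 138
Natural end conditions: M_0 = M_4 = 0.
Solving: M_0 = 0, M_1 = 195/7, M_2 = -318/7, M_3 = 321/7, M_4 = 0.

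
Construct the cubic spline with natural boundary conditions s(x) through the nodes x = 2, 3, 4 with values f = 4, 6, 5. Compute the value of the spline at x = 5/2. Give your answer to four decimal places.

Put M_i = s'' at the i-th knot. Here h = (1, 1) and Δ = (2, -1), so the interior equations h_(i-1)·M_(i-1) + 2(h_(i-1)+h_i)·M_i + h_i·M_(i+1) = 6(Δ_i − Δ_(i-1)) read
  1·M_0 + 4·M_1 + 1·M_2 = 6(Δ_1 - Δ_0) = -18
Natural end conditions: M_0 = M_2 = 0.
Solving the tridiagonal system: M_0 = 0, M_1 = -9/2, M_2 = 0.
On [2, 3], s(x) = 4 + 11/4·(x - 2) + 0·(x - 2)² - 3/4·(x - 2)³.
With (x - 2) = 1/2: s(5/2) = 169/32.

5.2813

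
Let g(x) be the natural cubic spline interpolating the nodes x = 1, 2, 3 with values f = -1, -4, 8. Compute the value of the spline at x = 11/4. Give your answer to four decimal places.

Put M_i = g'' at the i-th knot. Here h = (1, 1) and Δ = (-3, 12), so the interior equations h_(i-1)·M_(i-1) + 2(h_(i-1)+h_i)·M_i + h_i·M_(i+1) = 6(Δ_i − Δ_(i-1)) read
  1·M_0 + 4·M_1 + 1·M_2 = 6(Δ_1 - Δ_0) = 90
Natural end conditions: M_0 = M_2 = 0.
Hence M_0 = 0, M_1 = 45/2, M_2 = 0.
On [2, 3], g(x) = -4 + 9/2·(x - 2) + 45/4·(x - 2)² - 15/4·(x - 2)³.
With (x - 2) = 3/4: g(11/4) = 1055/256.

4.1211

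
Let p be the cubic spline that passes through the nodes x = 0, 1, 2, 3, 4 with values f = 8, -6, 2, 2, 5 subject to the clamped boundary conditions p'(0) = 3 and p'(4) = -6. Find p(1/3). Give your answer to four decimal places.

Let M_i = p''(x_i). Step sizes h_i = 1, 1, 1, 1; slopes of the chords Δ_i = (y_(i+1) - y_i)/h_i = -14, 8, 0, 3.
  1·M_0 + 4·M_1 + 1·M_2 = 6(Δ_1 - Δ_0) = 132
  1·M_1 + 4·M_2 + 1·M_3 = 6(Δ_2 - Δ_1) = -48
  1·M_2 + 4·M_3 + 1·M_4 = 6(Δ_3 - Δ_2) = 18
Clamped end conditions give two more equations: 2h_0·M_0 + h_0·M_1 = 6(Δ_0 - p'(0)) = -102 and h_3·M_3 + 2h_3·M_4 = 6(p'(4) - Δ_3) = -54.
Solving: M_0 = -573/7, M_1 = 432/7, M_2 = -33, M_3 = 156/7, M_4 = -267/7.
On [0, 1], p(x) = 8 + 3·x - 573/14·x² + 335/14·x³.
With x = 1/3: p(1/3) = 1009/189.

5.3386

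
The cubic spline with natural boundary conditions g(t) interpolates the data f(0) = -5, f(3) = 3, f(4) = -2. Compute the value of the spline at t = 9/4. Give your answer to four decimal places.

With σ_i denoting the second derivative at x_i, h_i = 3, 1, and Δ_i = (y_(i+1) − y_i)/h_i = 8/3, -5:
  3·σ_0 + 8·σ_1 + 1·σ_2 = 6(Δ_1 - Δ_0) = -46
Natural end conditions: σ_0 = σ_2 = 0.
Forward elimination and back-substitution give σ_0 = 0, σ_1 = -23/4, σ_2 = 0.
On [0, 3], g(t) = -5 + 133/24·t + 0·t² - 23/72·t³.
With t = 9/4: g(9/4) = 1961/512.

3.8301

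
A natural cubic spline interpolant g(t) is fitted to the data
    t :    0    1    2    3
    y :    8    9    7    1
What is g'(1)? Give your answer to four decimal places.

Put m_i = g'' at the i-th knot. Here h = (1, 1, 1) and Δ = (1, -2, -6), so the interior equations h_(i-1)·m_(i-1) + 2(h_(i-1)+h_i)·m_i + h_i·m_(i+1) = 6(Δ_i − Δ_(i-1)) read
  1·m_0 + 4·m_1 + 1·m_2 = 6(Δ_1 - Δ_0) = -18
  1·m_1 + 4·m_2 + 1·m_3 = 6(Δ_2 - Δ_1) = -24
Natural end conditions: m_0 = m_3 = 0.
Hence m_0 = 0, m_1 = -16/5, m_2 = -26/5, m_3 = 0.
On [1, 2], g'(t) = b_1 + 2c_1·(t - 1) + 3d_1·(t - 1)² with b_1 = Δ_1 - h_1(2m_1 + m_2)/6 = -1/15, c_1 = m_1/2 = -8/5, d_1 = (m_2 - m_1)/(6h_1) = -1/3. So g'(1) = -1/15.

-0.0667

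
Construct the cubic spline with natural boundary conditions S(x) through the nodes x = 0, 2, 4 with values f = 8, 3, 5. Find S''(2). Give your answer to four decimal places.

2.6250

Let σ_i = S''(x_i). Step sizes h_i = 2, 2; slopes of the chords Δ_i = (y_(i+1) - y_i)/h_i = -5/2, 1.
  2·σ_0 + 8·σ_1 + 2·σ_2 = 6(Δ_1 - Δ_0) = 21
Natural end conditions: σ_0 = σ_2 = 0.
Forward elimination and back-substitution give σ_0 = 0, σ_1 = 21/8, σ_2 = 0.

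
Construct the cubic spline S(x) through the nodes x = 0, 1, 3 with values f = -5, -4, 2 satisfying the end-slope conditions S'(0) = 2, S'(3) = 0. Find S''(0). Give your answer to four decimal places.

-5.6667

Let m_i = S''(x_i). Step sizes h_i = 1, 2; slopes of the chords Δ_i = (y_(i+1) - y_i)/h_i = 1, 3.
  1·m_0 + 6·m_1 + 2·m_2 = 6(Δ_1 - Δ_0) = 12
Clamped end conditions give two more equations: 2h_0·m_0 + h_0·m_1 = 6(Δ_0 - S'(0)) = -6 and h_1·m_1 + 2h_1·m_2 = 6(S'(3) - Δ_1) = -18.
Solving: m_0 = -17/3, m_1 = 16/3, m_2 = -43/6.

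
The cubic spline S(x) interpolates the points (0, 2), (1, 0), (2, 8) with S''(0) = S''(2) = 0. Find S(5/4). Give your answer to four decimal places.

With σ_i denoting the second derivative at x_i, h_i = 1, 1, and Δ_i = (y_(i+1) − y_i)/h_i = -2, 8:
  1·σ_0 + 4·σ_1 + 1·σ_2 = 6(Δ_1 - Δ_0) = 60
Natural end conditions: σ_0 = σ_2 = 0.
Solving the tridiagonal system: σ_0 = 0, σ_1 = 15, σ_2 = 0.
On [1, 2], S(x) = 0 + 3·(x - 1) + 15/2·(x - 1)² - 5/2·(x - 1)³.
With (x - 1) = 1/4: S(5/4) = 151/128.

1.1797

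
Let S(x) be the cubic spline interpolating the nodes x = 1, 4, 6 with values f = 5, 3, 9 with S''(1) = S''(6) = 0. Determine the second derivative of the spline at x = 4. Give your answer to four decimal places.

With M_i denoting the second derivative at x_i, h_i = 3, 2, and Δ_i = (y_(i+1) − y_i)/h_i = -2/3, 3:
  3·M_0 + 10·M_1 + 2·M_2 = 6(Δ_1 - Δ_0) = 22
Natural end conditions: M_0 = M_2 = 0.
Solving the tridiagonal system: M_0 = 0, M_1 = 11/5, M_2 = 0.

2.2000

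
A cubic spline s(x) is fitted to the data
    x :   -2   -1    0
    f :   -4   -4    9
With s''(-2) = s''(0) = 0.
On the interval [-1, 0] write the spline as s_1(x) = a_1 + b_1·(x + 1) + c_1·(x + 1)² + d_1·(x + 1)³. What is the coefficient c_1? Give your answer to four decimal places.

Write M_i for s''(x_i). With h_i = 1, 1 and divided differences Δ_i = 0, 13, the continuity of s' gives the tridiagonal system
  1·M_0 + 4·M_1 + 1·M_2 = 6(Δ_1 - Δ_0) = 78
Natural end conditions: M_0 = M_2 = 0.
Forward elimination and back-substitution give M_0 = 0, M_1 = 39/2, M_2 = 0.
On [-1, 0], with s_1(x) = a_1 + b_1·(x + 1) + c_1·(x + 1)² + d_1·(x + 1)³: c_1 = M_1/2 = 39/4, d_1 = (M_2 - M_1)/(6h_1) = -13/4, b_1 = Δ_1 - h_1(2M_1 + M_2)/6 = 13/2.

9.7500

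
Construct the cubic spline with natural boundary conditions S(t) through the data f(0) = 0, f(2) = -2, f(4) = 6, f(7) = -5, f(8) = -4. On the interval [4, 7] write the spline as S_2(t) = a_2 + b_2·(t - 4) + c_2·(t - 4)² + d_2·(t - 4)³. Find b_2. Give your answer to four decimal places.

0.7923

Let M_i = S''(x_i). Step sizes h_i = 2, 2, 3, 1; slopes of the chords Δ_i = (y_(i+1) - y_i)/h_i = -1, 4, -11/3, 1.
  2·M_0 + 8·M_1 + 2·M_2 = 6(Δ_1 - Δ_0) = 30
  2·M_1 + 10·M_2 + 3·M_3 = 6(Δ_2 - Δ_1) = -46
  3·M_2 + 8·M_3 + 1·M_4 = 6(Δ_3 - Δ_2) = 28
Natural end conditions: M_0 = M_4 = 0.
Solving: M_0 = 0, M_1 = 1517/268, M_2 = -512/67, M_3 = 853/134, M_4 = 0.
On [4, 7], with S_2(t) = a_2 + b_2·(t - 4) + c_2·(t - 4)² + d_2·(t - 4)³: c_2 = M_2/2 = -256/67, d_2 = (M_3 - M_2)/(6h_2) = 1877/2412, b_2 = Δ_2 - h_2(2M_2 + M_3)/6 = 637/804.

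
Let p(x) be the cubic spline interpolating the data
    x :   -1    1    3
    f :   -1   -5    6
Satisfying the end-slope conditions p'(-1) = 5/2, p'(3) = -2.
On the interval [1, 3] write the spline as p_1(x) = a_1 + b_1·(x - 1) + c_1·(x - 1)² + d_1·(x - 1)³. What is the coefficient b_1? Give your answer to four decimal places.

2.5000

With σ_i denoting the second derivative at x_i, h_i = 2, 2, and Δ_i = (y_(i+1) − y_i)/h_i = -2, 11/2:
  2·σ_0 + 8·σ_1 + 2·σ_2 = 6(Δ_1 - Δ_0) = 45
Clamped end conditions give two more equations: 2h_0·σ_0 + h_0·σ_1 = 6(Δ_0 - p'(-1)) = -27 and h_1·σ_1 + 2h_1·σ_2 = 6(p'(3) - Δ_1) = -45.
Solving the tridiagonal system: σ_0 = -27/2, σ_1 = 27/2, σ_2 = -18.
On [1, 3], with p_1(x) = a_1 + b_1·(x - 1) + c_1·(x - 1)² + d_1·(x - 1)³: c_1 = σ_1/2 = 27/4, d_1 = (σ_2 - σ_1)/(6h_1) = -21/8, b_1 = Δ_1 - h_1(2σ_1 + σ_2)/6 = 5/2.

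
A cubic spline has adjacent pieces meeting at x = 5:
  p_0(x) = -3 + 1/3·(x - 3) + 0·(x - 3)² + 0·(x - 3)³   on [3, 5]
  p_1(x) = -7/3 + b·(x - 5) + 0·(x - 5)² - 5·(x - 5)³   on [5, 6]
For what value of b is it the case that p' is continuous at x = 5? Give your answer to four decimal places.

p_0'(x) = 1/3 + 0·(x - 3) + 0·(x - 3)², so p_0'(5) = 1/3. On the right, p_1'(5) = b, so b = 1/3.

0.3333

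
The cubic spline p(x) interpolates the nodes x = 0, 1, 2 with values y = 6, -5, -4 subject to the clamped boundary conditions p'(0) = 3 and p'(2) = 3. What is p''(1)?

Let M_i = p''(x_i). Step sizes h_i = 1, 1; slopes of the chords Δ_i = (y_(i+1) - y_i)/h_i = -11, 1.
  1·M_0 + 4·M_1 + 1·M_2 = 6(Δ_1 - Δ_0) = 72
Clamped end conditions give two more equations: 2h_0·M_0 + h_0·M_1 = 6(Δ_0 - p'(0)) = -84 and h_1·M_1 + 2h_1·M_2 = 6(p'(2) - Δ_1) = 12.
Solving: M_0 = -60, M_1 = 36, M_2 = -12.

36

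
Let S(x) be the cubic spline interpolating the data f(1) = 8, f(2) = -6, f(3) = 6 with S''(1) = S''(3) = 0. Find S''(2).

Let σ_i = S''(x_i). Step sizes h_i = 1, 1; slopes of the chords Δ_i = (y_(i+1) - y_i)/h_i = -14, 12.
  1·σ_0 + 4·σ_1 + 1·σ_2 = 6(Δ_1 - Δ_0) = 156
Natural end conditions: σ_0 = σ_2 = 0.
Solving the tridiagonal system: σ_0 = 0, σ_1 = 39, σ_2 = 0.

39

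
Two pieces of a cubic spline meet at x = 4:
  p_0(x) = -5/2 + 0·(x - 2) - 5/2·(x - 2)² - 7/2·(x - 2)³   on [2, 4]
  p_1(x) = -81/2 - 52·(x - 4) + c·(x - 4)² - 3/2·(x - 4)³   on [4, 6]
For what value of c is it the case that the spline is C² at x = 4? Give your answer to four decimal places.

p_0''(x) = -5 - 21·(x - 2), so p_0''(4) = -47. On the right, p_1''(4) = 2c, so c = -47/2.

-23.5000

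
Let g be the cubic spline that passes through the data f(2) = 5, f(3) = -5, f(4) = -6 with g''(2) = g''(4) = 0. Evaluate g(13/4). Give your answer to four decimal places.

-5.9883

Put M_i = g'' at the i-th knot. Here h = (1, 1) and Δ = (-10, -1), so the interior equations h_(i-1)·M_(i-1) + 2(h_(i-1)+h_i)·M_i + h_i·M_(i+1) = 6(Δ_i − Δ_(i-1)) read
  1·M_0 + 4·M_1 + 1·M_2 = 6(Δ_1 - Δ_0) = 54
Natural end conditions: M_0 = M_2 = 0.
Solving the tridiagonal system: M_0 = 0, M_1 = 27/2, M_2 = 0.
On [3, 4], g(x) = -5 - 11/2·(x - 3) + 27/4·(x - 3)² - 9/4·(x - 3)³.
With (x - 3) = 1/4: g(13/4) = -1533/256.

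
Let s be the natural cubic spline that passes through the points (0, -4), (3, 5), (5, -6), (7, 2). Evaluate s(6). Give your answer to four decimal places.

Put M_i = s'' at the i-th knot. Here h = (3, 2, 2) and Δ = (3, -11/2, 4), so the interior equations h_(i-1)·M_(i-1) + 2(h_(i-1)+h_i)·M_i + h_i·M_(i+1) = 6(Δ_i − Δ_(i-1)) read
  3·M_0 + 10·M_1 + 2·M_2 = 6(Δ_1 - Δ_0) = -51
  2·M_1 + 8·M_2 + 2·M_3 = 6(Δ_2 - Δ_1) = 57
Natural end conditions: M_0 = M_3 = 0.
Solving: M_0 = 0, M_1 = -261/38, M_2 = 168/19, M_3 = 0.
On [5, 7], s(t) = -6 - 36/19·(t - 5) + 84/19·(t - 5)² - 14/19·(t - 5)³.
With (t - 5) = 1: s(6) = -80/19.

-4.2105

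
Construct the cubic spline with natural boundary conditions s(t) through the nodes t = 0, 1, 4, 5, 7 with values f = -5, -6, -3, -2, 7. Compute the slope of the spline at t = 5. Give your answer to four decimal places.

Put M_i = s'' at the i-th knot. Here h = (1, 3, 1, 2) and Δ = (-1, 1, 1, 9/2), so the interior equations h_(i-1)·M_(i-1) + 2(h_(i-1)+h_i)·M_i + h_i·M_(i+1) = 6(Δ_i − Δ_(i-1)) read
  1·M_0 + 8·M_1 + 3·M_2 = 6(Δ_1 - Δ_0) = 12
  3·M_1 + 8·M_2 + 1·M_3 = 6(Δ_2 - Δ_1) = 0
  1·M_2 + 6·M_3 + 2·M_4 = 6(Δ_3 - Δ_2) = 21
Natural end conditions: M_0 = M_4 = 0.
Hence M_0 = 0, M_1 = 627/322, M_2 = -192/161, M_3 = 1191/322, M_4 = 0.
On [5, 7], s'(t) = b_3 + 2c_3·(t - 5) + 3d_3·(t - 5)² with b_3 = Δ_3 - h_3(2M_3 + M_4)/6 = 655/322, c_3 = M_3/2 = 1191/644, d_3 = (M_4 - M_3)/(6h_3) = -397/1288. So s'(5) = 655/322.

2.0342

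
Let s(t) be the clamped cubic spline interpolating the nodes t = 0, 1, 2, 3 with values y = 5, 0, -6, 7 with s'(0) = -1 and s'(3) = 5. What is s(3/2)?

Let m_i = s''(x_i). Step sizes h_i = 1, 1, 1; slopes of the chords Δ_i = (y_(i+1) - y_i)/h_i = -5, -6, 13.
  1·m_0 + 4·m_1 + 1·m_2 = 6(Δ_1 - Δ_0) = -6
  1·m_1 + 4·m_2 + 1·m_3 = 6(Δ_2 - Δ_1) = 114
Clamped end conditions give two more equations: 2h_0·m_0 + h_0·m_1 = 6(Δ_0 - s'(0)) = -24 and h_2·m_2 + 2h_2·m_3 = 6(s'(3) - Δ_2) = -48.
Forward elimination and back-substitution give m_0 = -34/5, m_1 = -52/5, m_2 = 212/5, m_3 = -226/5.
On [1, 2], s(t) = 0 - 48/5·(t - 1) - 26/5·(t - 1)² + 44/5·(t - 1)³.
With (t - 1) = 1/2: s(3/2) = -5.

-5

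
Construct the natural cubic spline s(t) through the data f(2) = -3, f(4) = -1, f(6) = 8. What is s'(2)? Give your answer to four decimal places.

0.1250

With M_i denoting the second derivative at x_i, h_i = 2, 2, and Δ_i = (y_(i+1) − y_i)/h_i = 1, 9/2:
  2·M_0 + 8·M_1 + 2·M_2 = 6(Δ_1 - Δ_0) = 21
Natural end conditions: M_0 = M_2 = 0.
Forward elimination and back-substitution give M_0 = 0, M_1 = 21/8, M_2 = 0.
On [2, 4], s'(t) = b_0 + 2c_0·(t - 2) + 3d_0·(t - 2)² with b_0 = Δ_0 - h_0(2M_0 + M_1)/6 = 1/8, c_0 = M_0/2 = 0, d_0 = (M_1 - M_0)/(6h_0) = 7/32. So s'(2) = 1/8.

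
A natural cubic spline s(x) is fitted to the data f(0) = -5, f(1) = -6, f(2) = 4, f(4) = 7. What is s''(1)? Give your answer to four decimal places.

19.4348

Write m_i for s''(x_i). With h_i = 1, 1, 2 and divided differences Δ_i = -1, 10, 3/2, the continuity of s' gives the tridiagonal system
  1·m_0 + 4·m_1 + 1·m_2 = 6(Δ_1 - Δ_0) = 66
  1·m_1 + 6·m_2 + 2·m_3 = 6(Δ_2 - Δ_1) = -51
Natural end conditions: m_0 = m_3 = 0.
Hence m_0 = 0, m_1 = 447/23, m_2 = -270/23, m_3 = 0.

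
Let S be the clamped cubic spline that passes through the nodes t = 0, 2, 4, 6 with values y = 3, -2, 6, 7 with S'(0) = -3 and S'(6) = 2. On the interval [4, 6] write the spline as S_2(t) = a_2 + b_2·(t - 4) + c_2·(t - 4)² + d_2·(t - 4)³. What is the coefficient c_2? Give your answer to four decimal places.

Put σ_i = S'' at the i-th knot. Here h = (2, 2, 2) and Δ = (-5/2, 4, 1/2), so the interior equations h_(i-1)·σ_(i-1) + 2(h_(i-1)+h_i)·σ_i + h_i·σ_(i+1) = 6(Δ_i − Δ_(i-1)) read
  2·σ_0 + 8·σ_1 + 2·σ_2 = 6(Δ_1 - Δ_0) = 39
  2·σ_1 + 8·σ_2 + 2·σ_3 = 6(Δ_2 - Δ_1) = -21
Clamped end conditions give two more equations: 2h_0·σ_0 + h_0·σ_1 = 6(Δ_0 - S'(0)) = 3 and h_2·σ_2 + 2h_2·σ_3 = 6(S'(6) - Δ_2) = 9.
Hence σ_0 = -41/15, σ_1 = 209/30, σ_2 = -169/30, σ_3 = 76/15.
On [4, 6], with S_2(t) = a_2 + b_2·(t - 4) + c_2·(t - 4)² + d_2·(t - 4)³: c_2 = σ_2/2 = -169/60, d_2 = (σ_3 - σ_2)/(6h_2) = 107/120, b_2 = Δ_2 - h_2(2σ_2 + σ_3)/6 = 77/30.

-2.8167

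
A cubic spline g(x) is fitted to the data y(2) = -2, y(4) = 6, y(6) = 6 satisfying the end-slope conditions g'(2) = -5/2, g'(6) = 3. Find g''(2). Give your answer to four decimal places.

With M_i denoting the second derivative at x_i, h_i = 2, 2, and Δ_i = (y_(i+1) − y_i)/h_i = 4, 0:
  2·M_0 + 8·M_1 + 2·M_2 = 6(Δ_1 - Δ_0) = -24
Clamped end conditions give two more equations: 2h_0·M_0 + h_0·M_1 = 6(Δ_0 - g'(2)) = 39 and h_1·M_1 + 2h_1·M_2 = 6(g'(6) - Δ_1) = 18.
Hence M_0 = 113/8, M_1 = -35/4, M_2 = 71/8.

14.1250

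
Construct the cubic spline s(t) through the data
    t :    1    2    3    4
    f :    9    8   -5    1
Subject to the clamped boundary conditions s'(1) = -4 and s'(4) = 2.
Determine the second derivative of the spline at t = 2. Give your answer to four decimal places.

-36.4000

With σ_i denoting the second derivative at x_i, h_i = 1, 1, 1, and Δ_i = (y_(i+1) − y_i)/h_i = -1, -13, 6:
  1·σ_0 + 4·σ_1 + 1·σ_2 = 6(Δ_1 - Δ_0) = -72
  1·σ_1 + 4·σ_2 + 1·σ_3 = 6(Δ_2 - Δ_1) = 114
Clamped end conditions give two more equations: 2h_0·σ_0 + h_0·σ_1 = 6(Δ_0 - s'(1)) = 18 and h_2·σ_2 + 2h_2·σ_3 = 6(s'(4) - Δ_2) = -24.
Hence σ_0 = 136/5, σ_1 = -182/5, σ_2 = 232/5, σ_3 = -176/5.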